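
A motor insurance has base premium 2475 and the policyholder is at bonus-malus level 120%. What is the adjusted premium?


adjusted = base * BM_level / 100
= 2475 * 120 / 100
= 2475 * 1.2
= 2970.0


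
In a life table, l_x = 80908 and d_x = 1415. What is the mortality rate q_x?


q_x = d_x / l_x
= 1415 / 80908
= 0.0175


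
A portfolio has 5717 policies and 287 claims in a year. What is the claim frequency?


frequency = claims / policies
= 287 / 5717
= 0.0502


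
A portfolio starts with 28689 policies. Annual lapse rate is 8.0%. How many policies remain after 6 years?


remaining = initial * (1 - lapse)^years
= 28689 * (1 - 0.08)^6
= 28689 * 0.606355
= 17395.7186


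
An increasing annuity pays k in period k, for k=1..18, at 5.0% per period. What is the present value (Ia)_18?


(Ia)_n = sum_{k=1}^{n} k * v^k, v = 1/(1+i)
v = 0.952381
Sum computed term by term:
(Ia)_18 = 95.8939


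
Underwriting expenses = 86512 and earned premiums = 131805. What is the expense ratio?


Expense ratio = expenses / premiums
= 86512 / 131805
= 0.6564


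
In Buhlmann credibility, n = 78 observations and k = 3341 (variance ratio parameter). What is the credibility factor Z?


Z = n / (n + k)
= 78 / (78 + 3341)
= 78 / 3419
= 0.0228


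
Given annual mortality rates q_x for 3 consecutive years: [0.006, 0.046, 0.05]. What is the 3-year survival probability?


p_k = 1 - q_k for each year
Survival = product of (1 - q_k)
= 0.994 * 0.954 * 0.95
= 0.9009


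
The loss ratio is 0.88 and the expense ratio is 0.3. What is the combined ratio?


Combined ratio = loss ratio + expense ratio
= 0.88 + 0.3
= 1.18


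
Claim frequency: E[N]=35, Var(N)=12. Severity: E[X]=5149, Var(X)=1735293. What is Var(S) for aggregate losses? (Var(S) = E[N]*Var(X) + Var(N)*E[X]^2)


Var(S) = E[N]*Var(X) + Var(N)*E[X]^2
= 35*1735293 + 12*5149^2
= 60735255 + 318146412
= 3.7888e+08


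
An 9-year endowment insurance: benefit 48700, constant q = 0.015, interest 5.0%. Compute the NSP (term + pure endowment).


Term component = 4915.3732
Pure endowment = 9_p_x * v^9 * benefit = 0.872823 * 0.644609 * 48700 = 27400.0493
NSP = 32315.4225


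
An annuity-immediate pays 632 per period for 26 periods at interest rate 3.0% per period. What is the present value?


PV = PMT * (1 - (1+i)^(-n)) / i
= 632 * (1 - (1+0.03)^(-26)) / 0.03
= 632 * (1 - 0.463695) / 0.03
= 632 * 17.876842
= 11298.1644


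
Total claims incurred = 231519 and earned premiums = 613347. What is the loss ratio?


Loss ratio = claims / premiums
= 231519 / 613347
= 0.3775


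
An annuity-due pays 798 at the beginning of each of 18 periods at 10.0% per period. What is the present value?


PV_due = PMT * (1-(1+i)^(-n))/i * (1+i)
PV_immediate = 6544.7269
PV_due = 6544.7269 * 1.1
= 7199.1995


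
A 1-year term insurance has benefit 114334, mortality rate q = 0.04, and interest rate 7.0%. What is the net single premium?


NSP = benefit * q * v
v = 1/(1+i) = 0.934579
NSP = 114334 * 0.04 * 0.934579
= 4274.1682


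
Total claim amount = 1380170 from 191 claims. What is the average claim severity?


severity = total / number
= 1380170 / 191
= 7226.0209


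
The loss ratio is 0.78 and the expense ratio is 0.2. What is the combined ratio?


Combined ratio = loss ratio + expense ratio
= 0.78 + 0.2
= 0.98


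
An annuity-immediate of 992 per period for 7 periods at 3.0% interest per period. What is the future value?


FV = PMT * ((1+i)^n - 1) / i
= 992 * ((1.03)^7 - 1) / 0.03
= 992 * (1.229874 - 1) / 0.03
= 7601.1625


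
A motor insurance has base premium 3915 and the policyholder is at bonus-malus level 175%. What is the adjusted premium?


adjusted = base * BM_level / 100
= 3915 * 175 / 100
= 3915 * 1.75
= 6851.25


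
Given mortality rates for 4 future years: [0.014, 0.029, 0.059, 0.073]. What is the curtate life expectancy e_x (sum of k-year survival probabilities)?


e_x = sum_{k=1}^{n} k_p_x
k_p_x values:
  1_p_x = 0.986
  2_p_x = 0.957406
  3_p_x = 0.900919
  4_p_x = 0.835152
e_x = 3.6795


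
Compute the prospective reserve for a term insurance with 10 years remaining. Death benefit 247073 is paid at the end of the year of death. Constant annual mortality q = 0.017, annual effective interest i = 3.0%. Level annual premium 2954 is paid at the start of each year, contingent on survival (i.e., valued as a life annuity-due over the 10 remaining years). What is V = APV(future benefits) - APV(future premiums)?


v = 1/(1+i) = 0.970874
APV(future benefits) per unit = sum_{k=0}^{9} k_p_x * q * v^(k+1) = 0.13497
APV(future benefits) = 247073 * 0.13497 = 33347.3227
Life annuity-due factor ä_{x:10} = sum_{k=0}^{9} k_p_x * v^k = 8.177565
APV(future premiums) = 2954 * 8.177565 = 24156.526
V = 33347.3227 - 24156.526
= 9190.7967


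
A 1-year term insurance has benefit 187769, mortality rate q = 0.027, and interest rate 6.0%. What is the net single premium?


NSP = benefit * q * v
v = 1/(1+i) = 0.943396
NSP = 187769 * 0.027 * 0.943396
= 4782.7953


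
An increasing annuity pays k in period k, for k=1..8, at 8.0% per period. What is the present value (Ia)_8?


(Ia)_n = sum_{k=1}^{n} k * v^k, v = 1/(1+i)
v = 0.925926
Sum computed term by term:
(Ia)_8 = 23.5527


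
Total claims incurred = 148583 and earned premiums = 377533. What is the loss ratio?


Loss ratio = claims / premiums
= 148583 / 377533
= 0.3936


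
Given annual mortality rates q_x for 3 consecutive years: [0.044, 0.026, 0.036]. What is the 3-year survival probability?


p_k = 1 - q_k for each year
Survival = product of (1 - q_k)
= 0.956 * 0.974 * 0.964
= 0.8976


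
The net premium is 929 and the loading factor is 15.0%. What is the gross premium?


Gross = net * (1 + loading)
= 929 * (1 + 0.15)
= 929 * 1.15
= 1068.35


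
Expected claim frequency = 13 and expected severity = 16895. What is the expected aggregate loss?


E[S] = E[N] * E[X]
= 13 * 16895
= 219635


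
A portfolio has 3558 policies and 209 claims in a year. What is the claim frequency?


frequency = claims / policies
= 209 / 3558
= 0.0587


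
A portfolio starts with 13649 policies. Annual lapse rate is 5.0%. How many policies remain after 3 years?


remaining = initial * (1 - lapse)^years
= 13649 * (1 - 0.05)^3
= 13649 * 0.857375
= 11702.3114


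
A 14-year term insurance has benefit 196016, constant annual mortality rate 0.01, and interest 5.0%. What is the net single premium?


NSP = benefit * sum_{k=0}^{n-1} k_p_x * q * v^(k+1)
With constant q=0.01, v=0.952381
Sum = 0.093537
NSP = 196016 * 0.093537
= 18334.8247


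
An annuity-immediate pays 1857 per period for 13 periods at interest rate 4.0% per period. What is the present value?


PV = PMT * (1 - (1+i)^(-n)) / i
= 1857 * (1 - (1+0.04)^(-13)) / 0.04
= 1857 * (1 - 0.600574) / 0.04
= 1857 * 9.985648
= 18543.3481


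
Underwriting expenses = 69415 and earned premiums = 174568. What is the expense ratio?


Expense ratio = expenses / premiums
= 69415 / 174568
= 0.3976


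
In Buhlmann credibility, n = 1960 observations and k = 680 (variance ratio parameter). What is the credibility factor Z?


Z = n / (n + k)
= 1960 / (1960 + 680)
= 1960 / 2640
= 0.7424


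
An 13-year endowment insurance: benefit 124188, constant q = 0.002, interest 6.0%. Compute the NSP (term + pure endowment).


Term component = 2176.1166
Pure endowment = 13_p_x * v^13 * benefit = 0.97431 * 0.468839 * 124188 = 56728.3852
NSP = 58904.5018


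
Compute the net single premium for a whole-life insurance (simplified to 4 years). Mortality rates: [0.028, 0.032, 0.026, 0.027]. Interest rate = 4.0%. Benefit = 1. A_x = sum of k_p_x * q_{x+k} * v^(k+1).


v = 0.961538
Year 0: k_p_x=1.0, q=0.028, term=0.026923
Year 1: k_p_x=0.972, q=0.032, term=0.028757
Year 2: k_p_x=0.940896, q=0.026, term=0.021748
Year 3: k_p_x=0.916433, q=0.027, term=0.021151
A_x = 0.0986


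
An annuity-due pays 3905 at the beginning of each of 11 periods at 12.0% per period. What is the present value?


PV_due = PMT * (1-(1+i)^(-n))/i * (1+i)
PV_immediate = 23186.7151
PV_due = 23186.7151 * 1.12
= 25969.1209


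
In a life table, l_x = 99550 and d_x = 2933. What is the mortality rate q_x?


q_x = d_x / l_x
= 2933 / 99550
= 0.0295


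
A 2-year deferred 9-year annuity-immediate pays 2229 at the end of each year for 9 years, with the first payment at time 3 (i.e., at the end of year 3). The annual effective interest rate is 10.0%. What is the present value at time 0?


PV at time 2 of the 9-year annuity-immediate:
a_n = 2229 * (1-(1+0.1)^(-9))/0.1 = 12836.8641
Discount back 2 years to time 0:
PV = 12836.8641 * (1+0.1)^(-2)
= 12836.8641 * 0.826446
= 10608.9786


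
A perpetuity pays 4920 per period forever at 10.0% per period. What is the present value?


PV = PMT / i
= 4920 / 0.1
= 49200.0


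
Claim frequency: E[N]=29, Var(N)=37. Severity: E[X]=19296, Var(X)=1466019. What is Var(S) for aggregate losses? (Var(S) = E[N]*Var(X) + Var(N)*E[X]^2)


Var(S) = E[N]*Var(X) + Var(N)*E[X]^2
= 29*1466019 + 37*19296^2
= 42514551 + 13776417792
= 1.3819e+10


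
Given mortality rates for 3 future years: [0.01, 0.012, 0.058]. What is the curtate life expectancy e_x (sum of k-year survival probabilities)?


e_x = sum_{k=1}^{n} k_p_x
k_p_x values:
  1_p_x = 0.99
  2_p_x = 0.97812
  3_p_x = 0.921389
e_x = 2.8895


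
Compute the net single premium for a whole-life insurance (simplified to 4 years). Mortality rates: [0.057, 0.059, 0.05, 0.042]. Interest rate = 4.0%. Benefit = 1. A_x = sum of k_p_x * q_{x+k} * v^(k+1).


v = 0.961538
Year 0: k_p_x=1.0, q=0.057, term=0.054808
Year 1: k_p_x=0.943, q=0.059, term=0.05144
Year 2: k_p_x=0.887363, q=0.05, term=0.039443
Year 3: k_p_x=0.842995, q=0.042, term=0.030265
A_x = 0.176


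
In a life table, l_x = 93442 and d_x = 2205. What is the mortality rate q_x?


q_x = d_x / l_x
= 2205 / 93442
= 0.0236


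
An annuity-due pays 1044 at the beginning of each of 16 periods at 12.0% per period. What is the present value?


PV_due = PMT * (1-(1+i)^(-n))/i * (1+i)
PV_immediate = 7280.8415
PV_due = 7280.8415 * 1.12
= 8154.5425


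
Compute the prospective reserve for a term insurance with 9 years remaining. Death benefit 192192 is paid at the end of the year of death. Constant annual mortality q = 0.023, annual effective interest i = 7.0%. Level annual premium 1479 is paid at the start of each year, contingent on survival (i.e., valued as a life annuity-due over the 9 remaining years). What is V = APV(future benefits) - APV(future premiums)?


v = 1/(1+i) = 0.934579
APV(future benefits) per unit = sum_{k=0}^{8} k_p_x * q * v^(k+1) = 0.138208
APV(future benefits) = 192192 * 0.138208 = 26562.3767
Life annuity-due factor ä_{x:9} = sum_{k=0}^{8} k_p_x * v^k = 6.429653
APV(future premiums) = 1479 * 6.429653 = 9509.4575
V = 26562.3767 - 9509.4575
= 17052.9192


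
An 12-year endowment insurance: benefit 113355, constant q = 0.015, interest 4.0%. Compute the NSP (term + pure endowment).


Term component = 14808.3973
Pure endowment = 12_p_x * v^12 * benefit = 0.834132 * 0.624597 * 113355 = 59057.5431
NSP = 73865.9404


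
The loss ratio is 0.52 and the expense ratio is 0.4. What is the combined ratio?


Combined ratio = loss ratio + expense ratio
= 0.52 + 0.4
= 0.92


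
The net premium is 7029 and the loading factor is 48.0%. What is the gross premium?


Gross = net * (1 + loading)
= 7029 * (1 + 0.48)
= 7029 * 1.48
= 10402.92


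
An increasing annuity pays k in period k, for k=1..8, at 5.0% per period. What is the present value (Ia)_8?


(Ia)_n = sum_{k=1}^{n} k * v^k, v = 1/(1+i)
v = 0.952381
Sum computed term by term:
(Ia)_8 = 27.4332


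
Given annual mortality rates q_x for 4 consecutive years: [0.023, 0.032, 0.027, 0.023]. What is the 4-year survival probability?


p_k = 1 - q_k for each year
Survival = product of (1 - q_k)
= 0.977 * 0.968 * 0.973 * 0.977
= 0.899


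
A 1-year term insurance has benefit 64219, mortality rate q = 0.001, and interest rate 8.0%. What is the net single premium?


NSP = benefit * q * v
v = 1/(1+i) = 0.925926
NSP = 64219 * 0.001 * 0.925926
= 59.462


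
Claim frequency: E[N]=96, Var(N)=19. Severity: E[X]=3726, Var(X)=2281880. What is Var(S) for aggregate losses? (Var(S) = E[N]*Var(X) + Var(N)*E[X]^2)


Var(S) = E[N]*Var(X) + Var(N)*E[X]^2
= 96*2281880 + 19*3726^2
= 219060480 + 263778444
= 4.8284e+08


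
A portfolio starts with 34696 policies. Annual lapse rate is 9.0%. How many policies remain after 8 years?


remaining = initial * (1 - lapse)^years
= 34696 * (1 - 0.09)^8
= 34696 * 0.470253
= 16315.8817


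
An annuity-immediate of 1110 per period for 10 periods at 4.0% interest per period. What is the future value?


FV = PMT * ((1+i)^n - 1) / i
= 1110 * ((1.04)^10 - 1) / 0.04
= 1110 * (1.480244 - 1) / 0.04
= 13326.7789


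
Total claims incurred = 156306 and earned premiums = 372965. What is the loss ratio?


Loss ratio = claims / premiums
= 156306 / 372965
= 0.4191


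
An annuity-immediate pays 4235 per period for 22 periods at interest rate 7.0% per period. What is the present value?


PV = PMT * (1 - (1+i)^(-n)) / i
= 4235 * (1 - (1+0.07)^(-22)) / 0.07
= 4235 * (1 - 0.225713) / 0.07
= 4235 * 11.06124
= 46844.3535


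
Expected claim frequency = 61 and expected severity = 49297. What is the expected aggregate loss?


E[S] = E[N] * E[X]
= 61 * 49297
= 3.0071e+06


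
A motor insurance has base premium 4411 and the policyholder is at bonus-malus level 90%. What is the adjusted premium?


adjusted = base * BM_level / 100
= 4411 * 90 / 100
= 4411 * 0.9
= 3969.9


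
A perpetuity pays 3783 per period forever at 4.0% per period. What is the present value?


PV = PMT / i
= 3783 / 0.04
= 94575.0


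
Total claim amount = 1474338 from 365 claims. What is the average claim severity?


severity = total / number
= 1474338 / 365
= 4039.2822


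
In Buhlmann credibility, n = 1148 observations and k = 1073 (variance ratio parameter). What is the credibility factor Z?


Z = n / (n + k)
= 1148 / (1148 + 1073)
= 1148 / 2221
= 0.5169


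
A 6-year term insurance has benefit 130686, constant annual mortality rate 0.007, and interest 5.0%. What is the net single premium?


NSP = benefit * sum_{k=0}^{n-1} k_p_x * q * v^(k+1)
With constant q=0.007, v=0.952381
Sum = 0.034949
NSP = 130686 * 0.034949
= 4567.3058


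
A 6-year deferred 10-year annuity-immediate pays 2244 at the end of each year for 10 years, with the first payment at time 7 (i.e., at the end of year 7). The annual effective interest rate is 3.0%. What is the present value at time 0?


PV at time 6 of the 10-year annuity-immediate:
a_n = 2244 * (1-(1+0.03)^(-10))/0.03 = 19141.7752
Discount back 6 years to time 0:
PV = 19141.7752 * (1+0.03)^(-6)
= 19141.7752 * 0.837484
= 16030.9353


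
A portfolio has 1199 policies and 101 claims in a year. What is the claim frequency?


frequency = claims / policies
= 101 / 1199
= 0.0842


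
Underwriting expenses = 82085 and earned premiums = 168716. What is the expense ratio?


Expense ratio = expenses / premiums
= 82085 / 168716
= 0.4865


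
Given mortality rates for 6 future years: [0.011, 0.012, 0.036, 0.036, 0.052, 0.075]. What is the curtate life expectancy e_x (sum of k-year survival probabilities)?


e_x = sum_{k=1}^{n} k_p_x
k_p_x values:
  1_p_x = 0.989
  2_p_x = 0.977132
  3_p_x = 0.941955
  4_p_x = 0.908045
  5_p_x = 0.860827
  6_p_x = 0.796265
e_x = 5.4732


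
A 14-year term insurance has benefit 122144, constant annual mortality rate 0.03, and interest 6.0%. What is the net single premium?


NSP = benefit * sum_{k=0}^{n-1} k_p_x * q * v^(k+1)
With constant q=0.03, v=0.943396
Sum = 0.237083
NSP = 122144 * 0.237083
= 28958.302


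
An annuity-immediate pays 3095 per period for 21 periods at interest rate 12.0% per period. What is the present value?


PV = PMT * (1 - (1+i)^(-n)) / i
= 3095 * (1 - (1+0.12)^(-21)) / 0.12
= 3095 * (1 - 0.09256) / 0.12
= 3095 * 7.562003
= 23404.4


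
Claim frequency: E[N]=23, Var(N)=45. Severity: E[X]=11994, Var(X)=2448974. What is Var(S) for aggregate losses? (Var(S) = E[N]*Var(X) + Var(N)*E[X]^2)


Var(S) = E[N]*Var(X) + Var(N)*E[X]^2
= 23*2448974 + 45*11994^2
= 56326402 + 6473521620
= 6.5298e+09


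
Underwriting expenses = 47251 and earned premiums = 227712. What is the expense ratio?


Expense ratio = expenses / premiums
= 47251 / 227712
= 0.2075


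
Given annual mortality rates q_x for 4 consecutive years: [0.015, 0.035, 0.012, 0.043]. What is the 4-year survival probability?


p_k = 1 - q_k for each year
Survival = product of (1 - q_k)
= 0.985 * 0.965 * 0.988 * 0.957
= 0.8987


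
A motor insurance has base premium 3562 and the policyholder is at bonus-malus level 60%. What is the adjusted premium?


adjusted = base * BM_level / 100
= 3562 * 60 / 100
= 3562 * 0.6
= 2137.2


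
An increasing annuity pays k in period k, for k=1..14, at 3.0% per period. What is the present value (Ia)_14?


(Ia)_n = sum_{k=1}^{n} k * v^k, v = 1/(1+i)
v = 0.970874
Sum computed term by term:
(Ia)_14 = 79.3102


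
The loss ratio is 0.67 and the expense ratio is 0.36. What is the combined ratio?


Combined ratio = loss ratio + expense ratio
= 0.67 + 0.36
= 1.03


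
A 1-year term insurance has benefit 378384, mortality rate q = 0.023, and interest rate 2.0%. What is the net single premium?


NSP = benefit * q * v
v = 1/(1+i) = 0.980392
NSP = 378384 * 0.023 * 0.980392
= 8532.1882


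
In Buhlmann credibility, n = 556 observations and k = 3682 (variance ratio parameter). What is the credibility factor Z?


Z = n / (n + k)
= 556 / (556 + 3682)
= 556 / 4238
= 0.1312


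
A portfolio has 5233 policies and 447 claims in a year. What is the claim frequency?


frequency = claims / policies
= 447 / 5233
= 0.0854


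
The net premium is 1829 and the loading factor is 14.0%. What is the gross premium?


Gross = net * (1 + loading)
= 1829 * (1 + 0.14)
= 1829 * 1.14
= 2085.06


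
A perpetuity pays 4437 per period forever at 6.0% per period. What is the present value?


PV = PMT / i
= 4437 / 0.06
= 73950.0


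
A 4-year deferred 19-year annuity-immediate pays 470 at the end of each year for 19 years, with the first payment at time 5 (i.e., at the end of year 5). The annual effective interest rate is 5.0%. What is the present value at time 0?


PV at time 4 of the 19-year annuity-immediate:
a_n = 470 * (1-(1+0.05)^(-19))/0.05 = 5680.1008
Discount back 4 years to time 0:
PV = 5680.1008 * (1+0.05)^(-4)
= 5680.1008 * 0.822702
= 4673.033


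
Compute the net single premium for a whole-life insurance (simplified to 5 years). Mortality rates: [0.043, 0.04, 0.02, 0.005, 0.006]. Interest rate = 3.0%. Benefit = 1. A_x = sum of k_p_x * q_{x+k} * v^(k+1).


v = 0.970874
Year 0: k_p_x=1.0, q=0.043, term=0.041748
Year 1: k_p_x=0.957, q=0.04, term=0.036083
Year 2: k_p_x=0.91872, q=0.02, term=0.016815
Year 3: k_p_x=0.900346, q=0.005, term=0.004
Year 4: k_p_x=0.895844, q=0.006, term=0.004637
A_x = 0.1033


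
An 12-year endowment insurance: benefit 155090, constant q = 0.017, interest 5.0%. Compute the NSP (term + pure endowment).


Term component = 21513.9177
Pure endowment = 12_p_x * v^12 * benefit = 0.814033 * 0.556837 * 155090 = 70299.8537
NSP = 91813.7714


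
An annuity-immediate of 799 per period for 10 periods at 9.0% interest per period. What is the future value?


FV = PMT * ((1+i)^n - 1) / i
= 799 * ((1.09)^10 - 1) / 0.09
= 799 * (2.367364 - 1) / 0.09
= 12139.1508


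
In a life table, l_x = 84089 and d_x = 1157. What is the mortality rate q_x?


q_x = d_x / l_x
= 1157 / 84089
= 0.0138


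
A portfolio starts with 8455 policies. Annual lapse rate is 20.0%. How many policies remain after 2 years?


remaining = initial * (1 - lapse)^years
= 8455 * (1 - 0.2)^2
= 8455 * 0.64
= 5411.2


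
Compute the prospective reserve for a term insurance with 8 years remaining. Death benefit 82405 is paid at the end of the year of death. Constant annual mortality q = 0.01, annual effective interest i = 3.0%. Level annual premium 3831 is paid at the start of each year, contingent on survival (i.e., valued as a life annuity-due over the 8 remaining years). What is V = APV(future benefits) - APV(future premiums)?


v = 1/(1+i) = 0.970874
APV(future benefits) per unit = sum_{k=0}^{7} k_p_x * q * v^(k+1) = 0.067894
APV(future benefits) = 82405 * 0.067894 = 5594.8219
Life annuity-due factor ä_{x:8} = sum_{k=0}^{7} k_p_x * v^k = 6.993103
APV(future premiums) = 3831 * 6.993103 = 26790.5778
V = 5594.8219 - 26790.5778
= -21195.7559


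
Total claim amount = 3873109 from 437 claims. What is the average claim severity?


severity = total / number
= 3873109 / 437
= 8862.9497


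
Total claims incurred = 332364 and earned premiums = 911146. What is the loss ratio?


Loss ratio = claims / premiums
= 332364 / 911146
= 0.3648


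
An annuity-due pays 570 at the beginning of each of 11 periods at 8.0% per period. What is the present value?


PV_due = PMT * (1-(1+i)^(-n))/i * (1+i)
PV_immediate = 4069.2096
PV_due = 4069.2096 * 1.08
= 4394.7464


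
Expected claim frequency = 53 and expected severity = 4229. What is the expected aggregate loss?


E[S] = E[N] * E[X]
= 53 * 4229
= 224137


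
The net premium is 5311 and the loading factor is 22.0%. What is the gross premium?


Gross = net * (1 + loading)
= 5311 * (1 + 0.22)
= 5311 * 1.22
= 6479.42


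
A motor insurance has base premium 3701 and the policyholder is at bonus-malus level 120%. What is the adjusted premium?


adjusted = base * BM_level / 100
= 3701 * 120 / 100
= 3701 * 1.2
= 4441.2


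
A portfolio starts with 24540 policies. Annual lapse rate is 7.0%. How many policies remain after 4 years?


remaining = initial * (1 - lapse)^years
= 24540 * (1 - 0.07)^4
= 24540 * 0.748052
= 18357.1963


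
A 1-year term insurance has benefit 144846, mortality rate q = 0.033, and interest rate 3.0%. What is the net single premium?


NSP = benefit * q * v
v = 1/(1+i) = 0.970874
NSP = 144846 * 0.033 * 0.970874
= 4640.6971


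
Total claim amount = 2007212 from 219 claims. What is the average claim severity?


severity = total / number
= 2007212 / 219
= 9165.3516


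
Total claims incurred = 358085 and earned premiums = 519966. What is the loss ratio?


Loss ratio = claims / premiums
= 358085 / 519966
= 0.6887


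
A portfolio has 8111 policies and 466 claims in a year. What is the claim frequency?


frequency = claims / policies
= 466 / 8111
= 0.0575


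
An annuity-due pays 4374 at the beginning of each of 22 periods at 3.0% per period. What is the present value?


PV_due = PMT * (1-(1+i)^(-n))/i * (1+i)
PV_immediate = 69708.0734
PV_due = 69708.0734 * 1.03
= 71799.3156


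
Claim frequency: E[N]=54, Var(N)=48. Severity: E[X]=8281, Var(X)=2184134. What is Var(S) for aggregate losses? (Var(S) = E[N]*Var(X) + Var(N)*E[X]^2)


Var(S) = E[N]*Var(X) + Var(N)*E[X]^2
= 54*2184134 + 48*8281^2
= 117943236 + 3291598128
= 3.4095e+09


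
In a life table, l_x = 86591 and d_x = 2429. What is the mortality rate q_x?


q_x = d_x / l_x
= 2429 / 86591
= 0.0281


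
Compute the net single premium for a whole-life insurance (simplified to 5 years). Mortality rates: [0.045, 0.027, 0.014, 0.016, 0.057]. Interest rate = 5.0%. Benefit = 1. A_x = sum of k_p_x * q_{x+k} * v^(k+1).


v = 0.952381
Year 0: k_p_x=1.0, q=0.045, term=0.042857
Year 1: k_p_x=0.955, q=0.027, term=0.023388
Year 2: k_p_x=0.929215, q=0.014, term=0.011238
Year 3: k_p_x=0.916206, q=0.016, term=0.01206
Year 4: k_p_x=0.901547, q=0.057, term=0.040264
A_x = 0.1298


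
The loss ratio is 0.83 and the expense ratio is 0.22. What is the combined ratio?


Combined ratio = loss ratio + expense ratio
= 0.83 + 0.22
= 1.05


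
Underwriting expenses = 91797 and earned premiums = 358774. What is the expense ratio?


Expense ratio = expenses / premiums
= 91797 / 358774
= 0.2559


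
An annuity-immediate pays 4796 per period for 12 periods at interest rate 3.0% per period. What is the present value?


PV = PMT * (1 - (1+i)^(-n)) / i
= 4796 * (1 - (1+0.03)^(-12)) / 0.03
= 4796 * (1 - 0.70138) / 0.03
= 4796 * 9.954004
= 47739.4032


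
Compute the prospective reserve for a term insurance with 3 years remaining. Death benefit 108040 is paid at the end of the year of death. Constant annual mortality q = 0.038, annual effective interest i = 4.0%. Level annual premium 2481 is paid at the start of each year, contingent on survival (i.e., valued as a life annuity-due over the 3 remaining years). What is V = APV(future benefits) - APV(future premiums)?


v = 1/(1+i) = 0.961538
APV(future benefits) per unit = sum_{k=0}^{2} k_p_x * q * v^(k+1) = 0.1016
APV(future benefits) = 108040 * 0.1016 = 10976.838
Life annuity-due factor ä_{x:3} = sum_{k=0}^{2} k_p_x * v^k = 2.780625
APV(future premiums) = 2481 * 2.780625 = 6898.7306
V = 10976.838 - 6898.7306
= 4078.1074


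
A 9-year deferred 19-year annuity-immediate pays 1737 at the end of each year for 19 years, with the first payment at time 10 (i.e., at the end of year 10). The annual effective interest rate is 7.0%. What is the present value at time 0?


PV at time 9 of the 19-year annuity-immediate:
a_n = 1737 * (1-(1+0.07)^(-19))/0.07 = 17952.9289
Discount back 9 years to time 0:
PV = 17952.9289 * (1+0.07)^(-9)
= 17952.9289 * 0.543934
= 9765.2038


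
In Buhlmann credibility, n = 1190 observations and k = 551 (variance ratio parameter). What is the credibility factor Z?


Z = n / (n + k)
= 1190 / (1190 + 551)
= 1190 / 1741
= 0.6835


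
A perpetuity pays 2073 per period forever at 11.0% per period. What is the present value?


PV = PMT / i
= 2073 / 0.11
= 18845.4545


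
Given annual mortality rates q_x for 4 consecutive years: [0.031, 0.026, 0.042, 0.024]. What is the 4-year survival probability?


p_k = 1 - q_k for each year
Survival = product of (1 - q_k)
= 0.969 * 0.974 * 0.958 * 0.976
= 0.8825


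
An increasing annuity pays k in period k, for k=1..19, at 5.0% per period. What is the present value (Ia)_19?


(Ia)_n = sum_{k=1}^{n} k * v^k, v = 1/(1+i)
v = 0.952381
Sum computed term by term:
(Ia)_19 = 103.4128


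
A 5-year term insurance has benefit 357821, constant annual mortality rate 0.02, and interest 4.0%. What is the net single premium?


NSP = benefit * sum_{k=0}^{n-1} k_p_x * q * v^(k+1)
With constant q=0.02, v=0.961538
Sum = 0.085681
NSP = 357821 * 0.085681
= 30658.4605


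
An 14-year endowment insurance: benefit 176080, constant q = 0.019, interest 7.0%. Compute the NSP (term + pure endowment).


Term component = 26445.4519
Pure endowment = 14_p_x * v^14 * benefit = 0.76448 * 0.387817 * 176080 = 52203.9356
NSP = 78649.3876


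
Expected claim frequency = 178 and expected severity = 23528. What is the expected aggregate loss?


E[S] = E[N] * E[X]
= 178 * 23528
= 4.1880e+06


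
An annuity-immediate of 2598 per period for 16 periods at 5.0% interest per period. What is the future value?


FV = PMT * ((1+i)^n - 1) / i
= 2598 * ((1.05)^16 - 1) / 0.05
= 2598 * (2.182875 - 1) / 0.05
= 61462.1636


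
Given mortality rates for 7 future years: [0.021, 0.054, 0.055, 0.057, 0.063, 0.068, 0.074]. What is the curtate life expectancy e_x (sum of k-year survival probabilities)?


e_x = sum_{k=1}^{n} k_p_x
k_p_x values:
  1_p_x = 0.979
  2_p_x = 0.926134
  3_p_x = 0.875197
  4_p_x = 0.82531
  5_p_x = 0.773316
  6_p_x = 0.72073
  7_p_x = 0.667396
e_x = 5.7671


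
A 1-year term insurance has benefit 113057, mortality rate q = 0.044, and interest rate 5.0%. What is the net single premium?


NSP = benefit * q * v
v = 1/(1+i) = 0.952381
NSP = 113057 * 0.044 * 0.952381
= 4737.6267


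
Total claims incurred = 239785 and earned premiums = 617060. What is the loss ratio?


Loss ratio = claims / premiums
= 239785 / 617060
= 0.3886


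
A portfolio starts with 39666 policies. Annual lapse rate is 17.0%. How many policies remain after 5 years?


remaining = initial * (1 - lapse)^years
= 39666 * (1 - 0.17)^5
= 39666 * 0.393904
= 15624.5986


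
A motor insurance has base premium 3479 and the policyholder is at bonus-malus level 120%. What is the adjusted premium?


adjusted = base * BM_level / 100
= 3479 * 120 / 100
= 3479 * 1.2
= 4174.8


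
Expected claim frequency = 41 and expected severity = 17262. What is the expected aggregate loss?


E[S] = E[N] * E[X]
= 41 * 17262
= 707742


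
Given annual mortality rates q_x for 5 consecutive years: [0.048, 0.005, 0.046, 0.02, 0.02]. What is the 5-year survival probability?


p_k = 1 - q_k for each year
Survival = product of (1 - q_k)
= 0.952 * 0.995 * 0.954 * 0.98 * 0.98
= 0.8679


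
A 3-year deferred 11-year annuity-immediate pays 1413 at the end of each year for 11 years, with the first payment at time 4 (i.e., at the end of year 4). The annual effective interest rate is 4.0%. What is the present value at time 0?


PV at time 3 of the 11-year annuity-immediate:
a_n = 1413 * (1-(1+0.04)^(-11))/0.04 = 12378.5536
Discount back 3 years to time 0:
PV = 12378.5536 * (1+0.04)^(-3)
= 12378.5536 * 0.888996
= 11004.4891


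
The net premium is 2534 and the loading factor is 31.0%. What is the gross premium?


Gross = net * (1 + loading)
= 2534 * (1 + 0.31)
= 2534 * 1.31
= 3319.54


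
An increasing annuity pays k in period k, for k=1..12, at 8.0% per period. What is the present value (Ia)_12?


(Ia)_n = sum_{k=1}^{n} k * v^k, v = 1/(1+i)
v = 0.925926
Sum computed term by term:
(Ia)_12 = 42.17


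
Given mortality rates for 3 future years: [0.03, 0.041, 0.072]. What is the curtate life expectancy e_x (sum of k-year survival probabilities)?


e_x = sum_{k=1}^{n} k_p_x
k_p_x values:
  1_p_x = 0.97
  2_p_x = 0.93023
  3_p_x = 0.863253
e_x = 2.7635


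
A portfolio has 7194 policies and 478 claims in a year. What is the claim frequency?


frequency = claims / policies
= 478 / 7194
= 0.0664


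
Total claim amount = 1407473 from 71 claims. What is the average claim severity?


severity = total / number
= 1407473 / 71
= 19823.5634


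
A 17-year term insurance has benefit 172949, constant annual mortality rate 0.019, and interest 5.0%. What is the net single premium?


NSP = benefit * sum_{k=0}^{n-1} k_p_x * q * v^(k+1)
With constant q=0.019, v=0.952381
Sum = 0.188654
NSP = 172949 * 0.188654
= 32627.5626


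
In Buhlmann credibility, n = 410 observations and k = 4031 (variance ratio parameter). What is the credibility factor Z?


Z = n / (n + k)
= 410 / (410 + 4031)
= 410 / 4441
= 0.0923


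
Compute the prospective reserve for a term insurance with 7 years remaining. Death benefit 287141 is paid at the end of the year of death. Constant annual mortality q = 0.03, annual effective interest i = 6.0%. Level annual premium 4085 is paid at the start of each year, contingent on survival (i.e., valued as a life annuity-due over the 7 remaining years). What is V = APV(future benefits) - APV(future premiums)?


v = 1/(1+i) = 0.943396
APV(future benefits) per unit = sum_{k=0}^{6} k_p_x * q * v^(k+1) = 0.154215
APV(future benefits) = 287141 * 0.154215 = 44281.4743
Life annuity-due factor ä_{x:7} = sum_{k=0}^{6} k_p_x * v^k = 5.448933
APV(future premiums) = 4085 * 5.448933 = 22258.8916
V = 44281.4743 - 22258.8916
= 22022.5827


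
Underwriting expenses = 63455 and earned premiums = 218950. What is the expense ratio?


Expense ratio = expenses / premiums
= 63455 / 218950
= 0.2898


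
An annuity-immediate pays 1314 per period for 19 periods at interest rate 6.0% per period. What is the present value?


PV = PMT * (1 - (1+i)^(-n)) / i
= 1314 * (1 - (1+0.06)^(-19)) / 0.06
= 1314 * (1 - 0.330513) / 0.06
= 1314 * 11.158116
= 14661.7651


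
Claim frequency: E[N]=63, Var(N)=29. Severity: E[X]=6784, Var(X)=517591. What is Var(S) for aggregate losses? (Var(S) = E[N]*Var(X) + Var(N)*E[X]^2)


Var(S) = E[N]*Var(X) + Var(N)*E[X]^2
= 63*517591 + 29*6784^2
= 32608233 + 1334657024
= 1.3673e+09


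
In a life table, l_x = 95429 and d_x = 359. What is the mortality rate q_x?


q_x = d_x / l_x
= 359 / 95429
= 0.0038


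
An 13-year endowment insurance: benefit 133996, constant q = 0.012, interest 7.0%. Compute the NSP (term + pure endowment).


Term component = 12653.9583
Pure endowment = 13_p_x * v^13 * benefit = 0.854752 * 0.414964 * 133996 = 47527.2848
NSP = 60181.2431


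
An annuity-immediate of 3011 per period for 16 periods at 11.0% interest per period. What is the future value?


FV = PMT * ((1+i)^n - 1) / i
= 3011 * ((1.11)^16 - 1) / 0.11
= 3011 * (5.310894 - 1) / 0.11
= 118000.9349


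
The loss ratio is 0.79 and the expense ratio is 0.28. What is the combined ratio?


Combined ratio = loss ratio + expense ratio
= 0.79 + 0.28
= 1.07


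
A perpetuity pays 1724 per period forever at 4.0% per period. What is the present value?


PV = PMT / i
= 1724 / 0.04
= 43100.0


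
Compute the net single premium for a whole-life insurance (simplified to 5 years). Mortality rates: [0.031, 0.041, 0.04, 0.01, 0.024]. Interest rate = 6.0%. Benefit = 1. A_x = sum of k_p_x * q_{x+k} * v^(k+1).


v = 0.943396
Year 0: k_p_x=1.0, q=0.031, term=0.029245
Year 1: k_p_x=0.969, q=0.041, term=0.035359
Year 2: k_p_x=0.929271, q=0.04, term=0.031209
Year 3: k_p_x=0.8921, q=0.01, term=0.007066
Year 4: k_p_x=0.883179, q=0.024, term=0.015839
A_x = 0.1187


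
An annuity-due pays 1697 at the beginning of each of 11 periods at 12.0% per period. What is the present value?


PV_due = PMT * (1-(1+i)^(-n))/i * (1+i)
PV_immediate = 10076.2754
PV_due = 10076.2754 * 1.12
= 11285.4285


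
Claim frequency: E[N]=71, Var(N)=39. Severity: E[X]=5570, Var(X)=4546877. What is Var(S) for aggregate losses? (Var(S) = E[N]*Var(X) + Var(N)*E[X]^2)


Var(S) = E[N]*Var(X) + Var(N)*E[X]^2
= 71*4546877 + 39*5570^2
= 322828267 + 1209971100
= 1.5328e+09


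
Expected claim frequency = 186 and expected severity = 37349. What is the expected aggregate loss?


E[S] = E[N] * E[X]
= 186 * 37349
= 6.9469e+06


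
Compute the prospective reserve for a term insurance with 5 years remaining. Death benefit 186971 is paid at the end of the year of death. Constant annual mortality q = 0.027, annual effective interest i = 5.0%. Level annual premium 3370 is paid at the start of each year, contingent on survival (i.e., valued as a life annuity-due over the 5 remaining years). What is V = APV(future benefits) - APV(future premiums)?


v = 1/(1+i) = 0.952381
APV(future benefits) per unit = sum_{k=0}^{4} k_p_x * q * v^(k+1) = 0.111047
APV(future benefits) = 186971 * 0.111047 = 20762.6026
Life annuity-due factor ä_{x:5} = sum_{k=0}^{4} k_p_x * v^k = 4.318502
APV(future premiums) = 3370 * 4.318502 = 14553.3501
V = 20762.6026 - 14553.3501
= 6209.2525


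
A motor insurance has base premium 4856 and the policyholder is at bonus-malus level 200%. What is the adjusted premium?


adjusted = base * BM_level / 100
= 4856 * 200 / 100
= 4856 * 2.0
= 9712.0


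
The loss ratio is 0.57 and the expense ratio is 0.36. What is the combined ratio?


Combined ratio = loss ratio + expense ratio
= 0.57 + 0.36
= 0.93


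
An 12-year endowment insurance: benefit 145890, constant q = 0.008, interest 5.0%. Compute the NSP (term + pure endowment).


Term component = 9947.2531
Pure endowment = 12_p_x * v^12 * benefit = 0.908113 * 0.556837 * 145890 = 73772.4151
NSP = 83719.6682


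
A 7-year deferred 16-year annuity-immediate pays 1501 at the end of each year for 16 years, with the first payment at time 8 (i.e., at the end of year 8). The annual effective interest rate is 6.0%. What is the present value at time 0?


PV at time 7 of the 16-year annuity-immediate:
a_n = 1501 * (1-(1+0.06)^(-16))/0.06 = 15168.9488
Discount back 7 years to time 0:
PV = 15168.9488 * (1+0.06)^(-7)
= 15168.9488 * 0.665057
= 10088.2173


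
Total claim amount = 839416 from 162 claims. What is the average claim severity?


severity = total / number
= 839416 / 162
= 5181.5802


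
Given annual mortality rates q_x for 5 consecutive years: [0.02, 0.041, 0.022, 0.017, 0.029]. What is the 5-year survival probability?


p_k = 1 - q_k for each year
Survival = product of (1 - q_k)
= 0.98 * 0.959 * 0.978 * 0.983 * 0.971
= 0.8773


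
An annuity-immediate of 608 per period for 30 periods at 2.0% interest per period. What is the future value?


FV = PMT * ((1+i)^n - 1) / i
= 608 * ((1.02)^30 - 1) / 0.02
= 608 * (1.811362 - 1) / 0.02
= 24665.3922


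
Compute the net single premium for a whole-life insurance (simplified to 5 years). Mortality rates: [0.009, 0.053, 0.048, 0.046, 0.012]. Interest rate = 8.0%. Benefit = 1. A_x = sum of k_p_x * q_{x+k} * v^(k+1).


v = 0.925926
Year 0: k_p_x=1.0, q=0.009, term=0.008333
Year 1: k_p_x=0.991, q=0.053, term=0.04503
Year 2: k_p_x=0.938477, q=0.048, term=0.03576
Year 3: k_p_x=0.89343, q=0.046, term=0.030208
Year 4: k_p_x=0.852332, q=0.012, term=0.006961
A_x = 0.1263


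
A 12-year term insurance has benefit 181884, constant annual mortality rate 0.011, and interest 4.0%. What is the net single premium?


NSP = benefit * sum_{k=0}^{n-1} k_p_x * q * v^(k+1)
With constant q=0.011, v=0.961538
Sum = 0.097715
NSP = 181884 * 0.097715
= 17772.7128


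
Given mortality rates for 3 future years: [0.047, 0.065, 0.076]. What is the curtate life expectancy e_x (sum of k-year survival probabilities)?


e_x = sum_{k=1}^{n} k_p_x
k_p_x values:
  1_p_x = 0.953
  2_p_x = 0.891055
  3_p_x = 0.823335
e_x = 2.6674


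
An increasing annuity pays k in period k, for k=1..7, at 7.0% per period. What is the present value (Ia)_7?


(Ia)_n = sum_{k=1}^{n} k * v^k, v = 1/(1+i)
v = 0.934579
Sum computed term by term:
(Ia)_7 = 20.1042


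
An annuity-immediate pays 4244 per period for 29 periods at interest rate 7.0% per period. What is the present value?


PV = PMT * (1 - (1+i)^(-n)) / i
= 4244 * (1 - (1+0.07)^(-29)) / 0.07
= 4244 * (1 - 0.140563) / 0.07
= 4244 * 12.277674
= 52106.4487


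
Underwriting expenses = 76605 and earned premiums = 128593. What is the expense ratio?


Expense ratio = expenses / premiums
= 76605 / 128593
= 0.5957


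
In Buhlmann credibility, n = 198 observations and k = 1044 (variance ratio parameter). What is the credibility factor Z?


Z = n / (n + k)
= 198 / (198 + 1044)
= 198 / 1242
= 0.1594


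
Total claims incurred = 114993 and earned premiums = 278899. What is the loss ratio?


Loss ratio = claims / premiums
= 114993 / 278899
= 0.4123


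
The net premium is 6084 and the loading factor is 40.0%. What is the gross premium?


Gross = net * (1 + loading)
= 6084 * (1 + 0.4)
= 6084 * 1.4
= 8517.6


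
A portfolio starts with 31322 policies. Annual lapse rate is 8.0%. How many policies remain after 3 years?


remaining = initial * (1 - lapse)^years
= 31322 * (1 - 0.08)^3
= 31322 * 0.778688
= 24390.0655


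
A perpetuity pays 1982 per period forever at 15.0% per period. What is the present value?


PV = PMT / i
= 1982 / 0.15
= 13213.3333


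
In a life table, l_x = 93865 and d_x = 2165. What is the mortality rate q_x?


q_x = d_x / l_x
= 2165 / 93865
= 0.0231


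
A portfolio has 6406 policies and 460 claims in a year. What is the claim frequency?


frequency = claims / policies
= 460 / 6406
= 0.0718


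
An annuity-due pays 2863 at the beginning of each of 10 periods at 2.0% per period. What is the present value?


PV_due = PMT * (1-(1+i)^(-n))/i * (1+i)
PV_immediate = 25717.1409
PV_due = 25717.1409 * 1.02
= 26231.4837


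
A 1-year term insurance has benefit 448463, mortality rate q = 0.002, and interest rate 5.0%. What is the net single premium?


NSP = benefit * q * v
v = 1/(1+i) = 0.952381
NSP = 448463 * 0.002 * 0.952381
= 854.2152
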